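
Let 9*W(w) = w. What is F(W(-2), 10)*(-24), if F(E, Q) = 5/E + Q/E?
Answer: 1620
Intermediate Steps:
W(w) = w/9
F(W(-2), 10)*(-24) = ((5 + 10)/(((⅑)*(-2))))*(-24) = (15/(-2/9))*(-24) = -9/2*15*(-24) = -135/2*(-24) = 1620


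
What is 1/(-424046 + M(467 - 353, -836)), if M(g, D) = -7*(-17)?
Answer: -1/423927 ≈ -2.3589e-6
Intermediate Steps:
M(g, D) = 119
1/(-424046 + M(467 - 353, -836)) = 1/(-424046 + 119) = 1/(-423927) = -1/423927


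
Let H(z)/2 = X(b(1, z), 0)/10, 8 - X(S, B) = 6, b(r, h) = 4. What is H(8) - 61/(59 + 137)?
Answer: 87/980 ≈ 0.088776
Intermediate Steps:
X(S, B) = 2 (X(S, B) = 8 - 1*6 = 8 - 6 = 2)
H(z) = ⅖ (H(z) = 2*(2/10) = 2*(2*(⅒)) = 2*(⅕) = ⅖)
H(8) - 61/(59 + 137) = ⅖ - 61/(59 + 137) = ⅖ - 61/196 = 87/980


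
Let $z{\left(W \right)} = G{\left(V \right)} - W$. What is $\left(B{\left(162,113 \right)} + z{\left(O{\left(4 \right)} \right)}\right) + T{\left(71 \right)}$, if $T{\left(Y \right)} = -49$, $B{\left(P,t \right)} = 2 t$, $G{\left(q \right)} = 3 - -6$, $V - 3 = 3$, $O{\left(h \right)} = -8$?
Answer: $194$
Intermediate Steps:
$V = 6$ ($V = 3 + 3 = 6$)
$G{\left(q \right)} = 9$ ($G{\left(q \right)} = 3 + 6 = 9$)
$z{\left(W \right)} = 9 - W$
$\left(B{\left(162,113 \right)} + z{\left(O{\left(4 \right)} \right)}\right) + T{\left(71 \right)} = \left(2 \cdot 113 + \left(9 - -8\right)\right) - 49 = \left(226 + \left(9 + 8\right)\right) - 49 = \left(226 + 17\right) - 49 = 243 - 49 = 194$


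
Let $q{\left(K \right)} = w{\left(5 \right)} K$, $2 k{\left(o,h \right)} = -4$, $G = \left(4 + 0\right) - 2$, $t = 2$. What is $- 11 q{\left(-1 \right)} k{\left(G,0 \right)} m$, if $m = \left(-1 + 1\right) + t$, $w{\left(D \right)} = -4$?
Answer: $176$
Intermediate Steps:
$G = 2$ ($G = 4 - 2 = 2$)
$k{\left(o,h \right)} = -2$ ($k{\left(o,h \right)} = \frac{1}{2} \left(-4\right) = -2$)
$m = 2$ ($m = \left(-1 + 1\right) + 2 = 0 + 2 = 2$)
$q{\left(K \right)} = - 4 K$
$- 11 q{\left(-1 \right)} k{\left(G,0 \right)} m = - 11 \left(-4\right) \left(-1\right) \left(-2\right) 2 = - 11 \cdot 4 \left(-2\right) 2 = - 11 \left(\left(-8\right) 2\right) = \left(-11\right) \left(-16\right) = 176$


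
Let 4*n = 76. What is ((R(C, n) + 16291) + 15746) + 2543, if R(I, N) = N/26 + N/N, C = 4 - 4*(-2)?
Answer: 899125/26 ≈ 34582.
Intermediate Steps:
n = 19 (n = (¼)*76 = 19)
C = 12 (C = 4 + 8 = 12)
R(I, N) = 1 + N/26 (R(I, N) = N*(1/26) + 1 = N/26 + 1 = 1 + N/26)
((R(C, n) + 16291) + 15746) + 2543 = (((1 + (1/26)*19) + 16291) + 15746) + 2543 = (((1 + 19/26) + 16291) + 15746) + 2543 = ((45/26 + 16291) + 15746) + 2543 = (423611/26 + 15746) + 2543 = 833007/26 + 2543 = 899125/26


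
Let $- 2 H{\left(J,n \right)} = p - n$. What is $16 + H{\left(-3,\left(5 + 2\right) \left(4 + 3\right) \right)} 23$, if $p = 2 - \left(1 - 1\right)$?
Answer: $\frac{1113}{2} \approx 556.5$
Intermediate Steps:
$p = 2$ ($p = 2 - 0 = 2 + 0 = 2$)
$H{\left(J,n \right)} = -1 + \frac{n}{2}$ ($H{\left(J,n \right)} = - \frac{2 - n}{2} = -1 + \frac{n}{2}$)
$16 + H{\left(-3,\left(5 + 2\right) \left(4 + 3\right) \right)} 23 = 16 + \left(-1 + \frac{\left(5 + 2\right) \left(4 + 3\right)}{2}\right) 23 = 16 + \left(-1 + \frac{7 \cdot 7}{2}\right) 23 = 16 + \left(-1 + \frac{1}{2} \cdot 49\right) 23 = 16 + \left(-1 + \frac{49}{2}\right) 23 = 16 + \frac{47}{2} \cdot 23 = 16 + \frac{1081}{2} = \frac{1113}{2}$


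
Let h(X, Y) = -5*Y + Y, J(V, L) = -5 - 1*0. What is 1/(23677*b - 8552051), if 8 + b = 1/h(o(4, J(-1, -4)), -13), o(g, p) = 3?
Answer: -52/454532607 ≈ -1.1440e-7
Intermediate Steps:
J(V, L) = -5 (J(V, L) = -5 + 0 = -5)
h(X, Y) = -4*Y
b = -415/52 (b = -8 + 1/(-4*(-13)) = -8 + 1/52 = -415/52 ≈ -7.9808)
1/(23677*b - 8552051) = 1/(23677*(-415/52) - 8552051) = 1/(-9825955/52 - 8552051) = 1/(-454532607/52) = -52/454532607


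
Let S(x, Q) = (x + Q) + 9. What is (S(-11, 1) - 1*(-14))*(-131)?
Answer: -1703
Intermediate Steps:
S(x, Q) = 9 + Q + x (S(x, Q) = (Q + x) + 9 = 9 + Q + x)
(S(-11, 1) - 1*(-14))*(-131) = ((9 + 1 - 11) - 1*(-14))*(-131) = (-1 + 14)*(-131) = 13*(-131) = -1703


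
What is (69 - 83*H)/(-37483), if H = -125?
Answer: -10444/37483 ≈ -0.27863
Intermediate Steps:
(69 - 83*H)/(-37483) = (69 - 83*(-125))/(-37483) = (69 + 10375)*(-1/37483) = 10444*(-1/37483) = -10444/37483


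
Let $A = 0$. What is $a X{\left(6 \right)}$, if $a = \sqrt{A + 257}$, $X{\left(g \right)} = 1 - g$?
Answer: $- 5 \sqrt{257} \approx -80.156$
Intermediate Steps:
$a = \sqrt{257}$ ($a = \sqrt{0 + 257} = \sqrt{257} \approx 16.031$)
$a X{\left(6 \right)} = \sqrt{257} \left(1 - 6\right) = \sqrt{257} \left(-5\right) = - 5 \sqrt{257}$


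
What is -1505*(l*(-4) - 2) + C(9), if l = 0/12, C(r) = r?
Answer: 3019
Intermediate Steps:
l = 0 (l = 0*(1/12) = 0)
-1505*(l*(-4) - 2) + C(9) = -1505*(0*(-4) - 2) + 9 = -1505*(0 - 2) + 9 = -1505*(-2) + 9 = 3010 + 9 = 3019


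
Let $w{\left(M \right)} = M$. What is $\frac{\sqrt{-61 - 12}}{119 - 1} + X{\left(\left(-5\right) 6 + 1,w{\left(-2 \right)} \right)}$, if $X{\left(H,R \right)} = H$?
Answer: $-29 + \frac{i \sqrt{73}}{118} \approx -29.0 + 0.072407 i$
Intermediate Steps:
$\frac{\sqrt{-61 - 12}}{119 - 1} + X{\left(\left(-5\right) 6 + 1,w{\left(-2 \right)} \right)} = \frac{\sqrt{-61 - 12}}{119 - 1} + \left(\left(-5\right) 6 + 1\right) = \frac{\sqrt{-73}}{118} + \left(-30 + 1\right) = i \sqrt{73} \cdot \frac{1}{118} - 29 = \frac{i \sqrt{73}}{118} - 29 = -29 + \frac{i \sqrt{73}}{118}$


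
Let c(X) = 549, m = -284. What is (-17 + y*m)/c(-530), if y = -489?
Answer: 138859/549 ≈ 252.93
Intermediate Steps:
(-17 + y*m)/c(-530) = (-17 - 489*(-284))/549 = (-17 + 138876)*(1/549) = 138859*(1/549) = 138859/549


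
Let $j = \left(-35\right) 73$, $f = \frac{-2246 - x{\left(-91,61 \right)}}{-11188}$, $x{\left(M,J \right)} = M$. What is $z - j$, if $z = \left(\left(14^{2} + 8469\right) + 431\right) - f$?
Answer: $\frac{130349233}{11188} \approx 11651.0$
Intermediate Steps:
$f = \frac{2155}{11188}$ ($f = \frac{-2246 - -91}{-11188} = \left(-2246 + 91\right) \left(- \frac{1}{11188}\right) = \left(-2155\right) \left(- \frac{1}{11188}\right) = \frac{2155}{11188} \approx 0.19262$)
$j = -2555$
$z = \frac{101763893}{11188}$ ($z = \left(\left(14^{2} + 8469\right) + 431\right) - \frac{2155}{11188} = \left(\left(196 + 8469\right) + 431\right) - \frac{2155}{11188} = \left(8665 + 431\right) - \frac{2155}{11188} = 9096 - \frac{2155}{11188} = \frac{101763893}{11188} \approx 9095.8$)
$z - j = \frac{101763893}{11188} - -2555 = \frac{101763893}{11188} + 2555 = \frac{130349233}{11188}$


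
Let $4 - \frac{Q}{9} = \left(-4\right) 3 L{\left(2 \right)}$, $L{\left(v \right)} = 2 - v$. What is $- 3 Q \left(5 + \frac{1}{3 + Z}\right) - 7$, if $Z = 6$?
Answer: $-559$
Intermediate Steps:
$Q = 36$ ($Q = 36 - 9 \left(-4\right) 3 \left(2 - 2\right) = 36 - 9 \left(- 12 \left(2 - 2\right)\right) = 36 - 9 \left(\left(-12\right) 0\right) = 36 - 0 = 36 + 0 = 36$)
$- 3 Q \left(5 + \frac{1}{3 + Z}\right) - 7 = - 3 \cdot 36 \left(5 + \frac{1}{3 + 6}\right) - 7 = - 3 \cdot 36 \left(5 + \frac{1}{9}\right) - 7 = - 3 \cdot 36 \cdot \frac{46}{9} - 7 = \left(-3\right) 184 - 7 = -552 - 7 = -559$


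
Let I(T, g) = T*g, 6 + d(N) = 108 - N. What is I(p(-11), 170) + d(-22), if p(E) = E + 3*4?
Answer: 294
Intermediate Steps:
p(E) = 12 + E (p(E) = E + 12 = 12 + E)
d(N) = 102 - N (d(N) = -6 + (108 - N) = 102 - N)
I(p(-11), 170) + d(-22) = (12 - 11)*170 + (102 - 1*(-22)) = 1*170 + (102 + 22) = 170 + 124 = 294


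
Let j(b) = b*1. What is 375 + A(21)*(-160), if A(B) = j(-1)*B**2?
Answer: 70935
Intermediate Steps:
j(b) = b
A(B) = -B**2
375 + A(21)*(-160) = 375 - 1*21**2*(-160) = 375 - 1*441*(-160) = 375 - 441*(-160) = 375 + 70560 = 70935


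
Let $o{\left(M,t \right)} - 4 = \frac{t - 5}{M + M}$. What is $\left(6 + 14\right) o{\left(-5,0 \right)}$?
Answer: $90$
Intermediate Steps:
$o{\left(M,t \right)} = 4 + \frac{-5 + t}{2 M}$ ($o{\left(M,t \right)} = 4 + \frac{t - 5}{M + M} = 4 + \frac{-5 + t}{2 M}$)
$\left(6 + 14\right) o{\left(-5,0 \right)} = \left(6 + 14\right) \frac{-5 + 0 + 8 \left(-5\right)}{2 \left(-5\right)} = 20 \cdot \frac{1}{2} \left(- \frac{1}{5}\right) \left(-5 + 0 - 40\right) = 20 \cdot \frac{1}{2} \left(- \frac{1}{5}\right) \left(-45\right) = 20 \cdot \frac{9}{2} = 90$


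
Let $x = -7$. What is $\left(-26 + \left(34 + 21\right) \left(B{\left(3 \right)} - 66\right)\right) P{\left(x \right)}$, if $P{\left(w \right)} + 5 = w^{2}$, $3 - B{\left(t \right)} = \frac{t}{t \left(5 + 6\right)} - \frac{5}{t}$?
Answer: $- \frac{449372}{3} \approx -1.4979 \cdot 10^{5}$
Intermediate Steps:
$B{\left(t \right)} = \frac{32}{11} + \frac{5}{t}$ ($B{\left(t \right)} = 3 - \left(\frac{t}{t \left(5 + 6\right)} - \frac{5}{t}\right) = 3 - \left(\frac{t}{t 11} - \frac{5}{t}\right) = 3 - \left(\frac{t}{11 t} - \frac{5}{t}\right) = 3 - \left(t \frac{1}{11 t} - \frac{5}{t}\right) = 3 - \left(\frac{1}{11} - \frac{5}{t}\right) = \frac{32}{11} + \frac{5}{t}$)
$P{\left(w \right)} = -5 + w^{2}$
$\left(-26 + \left(34 + 21\right) \left(B{\left(3 \right)} - 66\right)\right) P{\left(x \right)} = \left(-26 + \left(34 + 21\right) \left(\left(\frac{32}{11} + \frac{5}{3}\right) - 66\right)\right) \left(-5 + \left(-7\right)^{2}\right) = \left(-26 + 55 \left(\left(\frac{32}{11} + 5 \cdot \frac{1}{3}\right) - 66\right)\right) \left(-5 + 49\right) = \left(-26 + 55 \left(\left(\frac{32}{11} + \frac{5}{3}\right) - 66\right)\right) 44 = \left(-26 + 55 \left(\frac{151}{33} - 66\right)\right) 44 = \left(-26 + 55 \left(- \frac{2027}{33}\right)\right) 44 = \left(-26 - \frac{10135}{3}\right) 44 = \left(- \frac{10213}{3}\right) 44 = - \frac{449372}{3}$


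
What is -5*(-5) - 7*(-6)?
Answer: 67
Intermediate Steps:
-5*(-5) - 7*(-6) = 25 + 42 = 67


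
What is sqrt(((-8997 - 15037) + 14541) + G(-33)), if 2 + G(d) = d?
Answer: 2*I*sqrt(2382) ≈ 97.611*I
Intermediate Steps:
G(d) = -2 + d
sqrt(((-8997 - 15037) + 14541) + G(-33)) = sqrt(((-8997 - 15037) + 14541) + (-2 - 33)) = sqrt((-24034 + 14541) - 35) = sqrt(-9493 - 35) = sqrt(-9528) = 2*I*sqrt(2382)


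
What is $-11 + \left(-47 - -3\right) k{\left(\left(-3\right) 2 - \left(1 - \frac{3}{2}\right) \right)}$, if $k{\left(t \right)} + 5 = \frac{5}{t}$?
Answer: $249$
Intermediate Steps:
$k{\left(t \right)} = -5 + \frac{5}{t}$
$-11 + \left(-47 - -3\right) k{\left(\left(-3\right) 2 - \left(1 - \frac{3}{2}\right) \right)} = -11 + \left(-47 - -3\right) \left(-5 + \frac{5}{\left(-3\right) 2 - \left(1 - \frac{3}{2}\right)}\right) = -11 + \left(-47 + 3\right) \left(-5 + \frac{5}{-6 - - \frac{1}{2}}\right) = -11 - 44 \left(-5 + \frac{5}{-6 + \left(-1 + \frac{3}{2}\right)}\right) = -11 - 44 \left(-5 + \frac{5}{-6 + \frac{1}{2}}\right) = -11 - 44 \left(-5 + \frac{5}{- \frac{11}{2}}\right) = -11 - 44 \left(-5 + 5 \left(- \frac{2}{11}\right)\right) = -11 - 44 \left(-5 - \frac{10}{11}\right) = -11 - -260 = -11 + 260 = 249$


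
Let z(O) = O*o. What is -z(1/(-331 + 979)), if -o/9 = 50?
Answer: 25/36 ≈ 0.69444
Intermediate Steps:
o = -450 (o = -9*50 = -450)
z(O) = -450*O (z(O) = O*(-450) = -450*O)
-z(1/(-331 + 979)) = -(-450)/(-331 + 979) = -(-450)/648 = -1*(-25/36) = 25/36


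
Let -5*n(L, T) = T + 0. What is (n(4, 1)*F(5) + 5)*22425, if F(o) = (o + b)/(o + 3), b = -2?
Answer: 883545/8 ≈ 1.1044e+5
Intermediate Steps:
n(L, T) = -T/5 (n(L, T) = -(T + 0)/5 = -T/5)
F(o) = (-2 + o)/(3 + o) (F(o) = (o - 2)/(o + 3) = (-2 + o)/(3 + o))
(n(4, 1)*F(5) + 5)*22425 = ((-⅕*1)*((-2 + 5)/(3 + 5)) + 5)*22425 = (-3/(5*8) + 5)*22425 = (-3/40 + 5)*22425 = (197/40)*22425 = 883545/8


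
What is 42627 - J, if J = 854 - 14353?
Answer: 56126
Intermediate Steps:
J = -13499
42627 - J = 42627 - 1*(-13499) = 42627 + 13499 = 56126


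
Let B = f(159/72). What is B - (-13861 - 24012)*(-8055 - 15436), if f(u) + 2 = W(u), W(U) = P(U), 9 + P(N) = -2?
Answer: -889674656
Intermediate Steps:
P(N) = -11 (P(N) = -9 - 2 = -11)
W(U) = -11
f(u) = -13 (f(u) = -2 - 11 = -13)
B = -13
B - (-13861 - 24012)*(-8055 - 15436) = -13 - (-13861 - 24012)*(-8055 - 15436) = -13 - (-37873)*(-23491) = -13 - 1*889674643 = -13 - 889674643 = -889674656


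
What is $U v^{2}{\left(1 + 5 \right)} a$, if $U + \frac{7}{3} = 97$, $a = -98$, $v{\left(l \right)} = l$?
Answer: $-333984$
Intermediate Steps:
$U = \frac{284}{3}$ ($U = - \frac{7}{3} + 97 = \frac{284}{3} \approx 94.667$)
$U v^{2}{\left(1 + 5 \right)} a = \frac{284 \left(1 + 5\right)^{2}}{3} \left(-98\right) = \frac{284 \cdot 6^{2}}{3} \left(-98\right) = \frac{284}{3} \cdot 36 \left(-98\right) = 3408 \left(-98\right) = -333984$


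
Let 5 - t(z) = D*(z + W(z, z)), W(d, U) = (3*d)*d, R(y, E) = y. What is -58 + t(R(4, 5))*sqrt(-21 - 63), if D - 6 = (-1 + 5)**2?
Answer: -58 - 2278*I*sqrt(21) ≈ -58.0 - 10439.0*I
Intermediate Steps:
D = 22 (D = 6 + (-1 + 5)**2 = 6 + 4**2 = 6 + 16 = 22)
W(d, U) = 3*d**2
t(z) = 5 - 66*z**2 - 22*z (t(z) = 5 - 22*(z + 3*z**2) = 5 - (22*z + 66*z**2) = 5 + (-66*z**2 - 22*z) = 5 - 66*z**2 - 22*z)
-58 + t(R(4, 5))*sqrt(-21 - 63) = -58 + (5 - 66*4**2 - 22*4)*sqrt(-21 - 63) = -58 + (5 - 66*16 - 88)*sqrt(-84) = -58 + (5 - 1056 - 88)*(2*I*sqrt(21)) = -58 - 2278*I*sqrt(21)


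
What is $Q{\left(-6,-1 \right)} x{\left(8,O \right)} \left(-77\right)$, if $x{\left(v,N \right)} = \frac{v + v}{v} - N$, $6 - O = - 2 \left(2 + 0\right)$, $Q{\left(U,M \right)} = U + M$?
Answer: $-4312$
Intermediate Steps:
$Q{\left(U,M \right)} = M + U$
$O = 10$ ($O = 6 - - 2 \left(2 + 0\right) = 6 - \left(-2\right) 2 = 6 - -4 = 6 + 4 = 10$)
$x{\left(v,N \right)} = 2 - N$ ($x{\left(v,N \right)} = \frac{2 v}{v} - N = 2 - N$)
$Q{\left(-6,-1 \right)} x{\left(8,O \right)} \left(-77\right) = \left(-1 - 6\right) \left(2 - 10\right) \left(-77\right) = - 7 \left(2 - 10\right) \left(-77\right) = \left(-7\right) \left(-8\right) \left(-77\right) = 56 \left(-77\right) = -4312$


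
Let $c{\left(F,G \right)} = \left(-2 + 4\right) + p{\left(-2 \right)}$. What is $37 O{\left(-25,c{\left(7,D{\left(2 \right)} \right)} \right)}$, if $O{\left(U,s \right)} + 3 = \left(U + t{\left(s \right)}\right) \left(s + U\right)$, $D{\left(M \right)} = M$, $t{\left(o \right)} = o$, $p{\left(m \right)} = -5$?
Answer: $28897$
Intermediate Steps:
$c{\left(F,G \right)} = -3$ ($c{\left(F,G \right)} = \left(-2 + 4\right) - 5 = 2 - 5 = -3$)
$O{\left(U,s \right)} = -3 + \left(U + s\right)^{2}$ ($O{\left(U,s \right)} = -3 + \left(U + s\right) \left(s + U\right) = -3 + \left(U + s\right) \left(U + s\right) = -3 + \left(U + s\right)^{2}$)
$37 O{\left(-25,c{\left(7,D{\left(2 \right)} \right)} \right)} = 37 \left(-3 + \left(-25\right)^{2} + \left(-3\right)^{2} + 2 \left(-25\right) \left(-3\right)\right) = 37 \left(-3 + 625 + 9 + 150\right) = 37 \cdot 781 = 28897$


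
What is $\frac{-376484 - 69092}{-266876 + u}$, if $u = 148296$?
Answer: $\frac{111394}{29645} \approx 3.7576$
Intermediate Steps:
$\frac{-376484 - 69092}{-266876 + u} = \frac{-376484 - 69092}{-266876 + 148296} = - \frac{445576}{-118580} = \left(-445576\right) \left(- \frac{1}{118580}\right) = \frac{111394}{29645}$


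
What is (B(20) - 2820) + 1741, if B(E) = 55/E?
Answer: -4305/4 ≈ -1076.3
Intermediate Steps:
(B(20) - 2820) + 1741 = (55/20 - 2820) + 1741 = (55*(1/20) - 2820) + 1741 = (11/4 - 2820) + 1741 = -11269/4 + 1741 = -4305/4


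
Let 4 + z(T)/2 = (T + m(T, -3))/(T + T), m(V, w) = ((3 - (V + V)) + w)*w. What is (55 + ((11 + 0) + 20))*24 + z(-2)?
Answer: 2063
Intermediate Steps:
m(V, w) = w*(3 + w - 2*V) (m(V, w) = ((3 - 2*V) + w)*w = (3 + w - 2*V)*w = w*(3 + w - 2*V))
z(T) = -1 (z(T) = -8 + 2*((T - 3*(3 - 3 - 2*T))/(T + T)) = -8 + 2*((T - (-6)*T)/((2*T))) = -8 + 2*((T + 6*T)*(1/(2*T))) = -8 + 2*((7*T)*(1/(2*T))) = -8 + 2*(7/2) = -8 + 7 = -1)
(55 + ((11 + 0) + 20))*24 + z(-2) = (55 + ((11 + 0) + 20))*24 - 1 = (55 + (11 + 20))*24 - 1 = (55 + 31)*24 - 1 = 86*24 - 1 = 2064 - 1 = 2063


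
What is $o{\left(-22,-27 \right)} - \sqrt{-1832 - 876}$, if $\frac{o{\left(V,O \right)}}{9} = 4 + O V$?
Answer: $5382 - 2 i \sqrt{677} \approx 5382.0 - 52.038 i$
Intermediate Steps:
$o{\left(V,O \right)} = 36 + 9 O V$ ($o{\left(V,O \right)} = 9 \left(4 + O V\right) = 36 + 9 O V$)
$o{\left(-22,-27 \right)} - \sqrt{-1832 - 876} = \left(36 + 9 \left(-27\right) \left(-22\right)\right) - \sqrt{-1832 - 876} = \left(36 + 5346\right) - \sqrt{-2708} = 5382 - 2 i \sqrt{677}$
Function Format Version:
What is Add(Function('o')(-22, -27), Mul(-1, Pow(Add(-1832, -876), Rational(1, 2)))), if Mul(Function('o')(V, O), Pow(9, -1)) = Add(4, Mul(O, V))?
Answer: Add(5382, Mul(-2, I, Pow(677, Rational(1, 2)))) ≈ Add(5382.0, Mul(-52.038, I))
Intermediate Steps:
Function('o')(V, O) = Add(36, Mul(9, O, V)) (Function('o')(V, O) = Mul(9, Add(4, Mul(O, V))) = Add(36, Mul(9, O, V)))
Add(Function('o')(-22, -27), Mul(-1, Pow(Add(-1832, -876), Rational(1, 2)))) = Add(Add(36, Mul(9, -27, -22)), Mul(-1, Pow(Add(-1832, -876), Rational(1, 2)))) = Add(Add(36, 5346), Mul(-1, Pow(-2708, Rational(1, 2)))) = Add(5382, Mul(-1, Mul(2, I, Pow(677, Rational(1, 2))))) = Add(5382, Mul(-2, I, Pow(677, Rational(1, 2))))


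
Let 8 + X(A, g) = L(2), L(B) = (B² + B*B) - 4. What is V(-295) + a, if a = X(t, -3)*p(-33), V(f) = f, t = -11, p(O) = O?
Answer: -163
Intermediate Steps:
L(B) = -4 + 2*B² (L(B) = (B² + B²) - 4 = 2*B² - 4 = -4 + 2*B²)
X(A, g) = -4 (X(A, g) = -8 + (-4 + 2*2²) = -8 + (-4 + 2*4) = -8 + (-4 + 8) = -8 + 4 = -4)
a = 132 (a = -4*(-33) = 132)
V(-295) + a = -295 + 132 = -163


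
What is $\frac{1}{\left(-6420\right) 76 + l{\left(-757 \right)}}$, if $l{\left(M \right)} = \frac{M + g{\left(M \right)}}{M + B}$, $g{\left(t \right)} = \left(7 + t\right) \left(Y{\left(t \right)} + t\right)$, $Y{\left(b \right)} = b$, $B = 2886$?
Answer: $- \frac{2129}{1037646937} \approx -2.0518 \cdot 10^{-6}$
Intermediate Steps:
$g{\left(t \right)} = 2 t \left(7 + t\right)$ ($g{\left(t \right)} = \left(7 + t\right) \left(t + t\right) = \left(7 + t\right) 2 t = 2 t \left(7 + t\right)$)
$l{\left(M \right)} = \frac{M + 2 M \left(7 + M\right)}{2886 + M}$ ($l{\left(M \right)} = \frac{M + 2 M \left(7 + M\right)}{M + 2886} = \frac{M + 2 M \left(7 + M\right)}{2886 + M}$)
$\frac{1}{\left(-6420\right) 76 + l{\left(-757 \right)}} = \frac{1}{\left(-6420\right) 76 - \frac{757 \left(15 + 2 \left(-757\right)\right)}{2886 - 757}} = \frac{1}{-487920 - \frac{757 \left(15 - 1514\right)}{2129}} = \frac{1}{-487920 - \frac{757}{2129} \left(-1499\right)} = \frac{1}{-487920 + \frac{1134743}{2129}} = \frac{1}{- \frac{1037646937}{2129}} = - \frac{2129}{1037646937}$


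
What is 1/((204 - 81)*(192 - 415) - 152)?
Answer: -1/27581 ≈ -3.6257e-5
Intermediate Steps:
1/((204 - 81)*(192 - 415) - 152) = 1/(123*(-223) - 152) = 1/(-27429 - 152) = 1/(-27581) = -1/27581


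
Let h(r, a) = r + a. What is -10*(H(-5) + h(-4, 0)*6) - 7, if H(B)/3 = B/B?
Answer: 203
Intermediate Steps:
H(B) = 3 (H(B) = 3*(B/B) = 3*1 = 3)
h(r, a) = a + r
-10*(H(-5) + h(-4, 0)*6) - 7 = -10*(3 + (0 - 4)*6) - 7 = -10*(3 - 4*6) - 7 = -10*(3 - 24) - 7 = -10*(-21) - 7 = 210 - 7 = 203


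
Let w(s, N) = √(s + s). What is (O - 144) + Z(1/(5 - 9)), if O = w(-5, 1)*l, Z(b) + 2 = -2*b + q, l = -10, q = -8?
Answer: -307/2 - 10*I*√10 ≈ -153.5 - 31.623*I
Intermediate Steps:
Z(b) = -10 - 2*b (Z(b) = -2 + (-2*b - 8) = -2 + (-8 - 2*b) = -10 - 2*b)
w(s, N) = √2*√s (w(s, N) = √(2*s) = √2*√s)
O = -10*I*√10 (O = (√2*√(-5))*(-10) = (√2*(I*√5))*(-10) = (I*√10)*(-10) = -10*I*√10 ≈ -31.623*I)
(O - 144) + Z(1/(5 - 9)) = (-10*I*√10 - 144) + (-10 - 2/(5 - 9)) = (-144 - 10*I*√10) + (-10 - 2/(-4)) = (-144 - 10*I*√10) + (-10 - 2*(-¼)) = (-144 - 10*I*√10) + (-10 + ½) = (-144 - 10*I*√10) - 19/2 = -307/2 - 10*I*√10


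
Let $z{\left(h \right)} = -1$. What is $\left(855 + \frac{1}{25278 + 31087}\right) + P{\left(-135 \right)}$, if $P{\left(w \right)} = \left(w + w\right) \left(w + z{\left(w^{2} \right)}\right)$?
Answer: $\frac{2117914876}{56365} \approx 37575.0$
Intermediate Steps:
$P{\left(w \right)} = 2 w \left(-1 + w\right)$ ($P{\left(w \right)} = \left(w + w\right) \left(w - 1\right) = 2 w \left(-1 + w\right)$)
$\left(855 + \frac{1}{25278 + 31087}\right) + P{\left(-135 \right)} = \left(855 + \frac{1}{25278 + 31087}\right) + 2 \left(-135\right) \left(-1 - 135\right) = \left(855 + \frac{1}{56365}\right) + 2 \left(-135\right) \left(-136\right) = \left(855 + \frac{1}{56365}\right) + 36720 = \frac{48192076}{56365} + 36720 = \frac{2117914876}{56365}$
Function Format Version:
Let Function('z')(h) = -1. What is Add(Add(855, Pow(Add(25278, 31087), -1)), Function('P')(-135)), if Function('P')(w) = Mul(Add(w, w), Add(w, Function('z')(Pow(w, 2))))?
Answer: Rational(2117914876, 56365) ≈ 37575.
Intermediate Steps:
Function('P')(w) = Mul(2, w, Add(-1, w)) (Function('P')(w) = Mul(Add(w, w), Add(w, -1)) = Mul(Mul(2, w), Add(-1, w)) = Mul(2, w, Add(-1, w)))
Add(Add(855, Pow(Add(25278, 31087), -1)), Function('P')(-135)) = Add(Add(855, Pow(Add(25278, 31087), -1)), Mul(2, -135, Add(-1, -135))) = Add(Add(855, Pow(56365, -1)), Mul(2, -135, -136)) = Add(Add(855, Rational(1, 56365)), 36720) = Add(Rational(48192076, 56365), 36720) = Rational(2117914876, 56365)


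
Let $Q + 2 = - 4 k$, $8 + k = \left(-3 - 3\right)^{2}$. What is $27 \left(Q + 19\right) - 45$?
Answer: $-2610$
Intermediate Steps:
$k = 28$ ($k = -8 + \left(-3 - 3\right)^{2} = -8 + \left(-6\right)^{2} = -8 + 36 = 28$)
$Q = -114$ ($Q = -2 - 112 = -114$)
$27 \left(Q + 19\right) - 45 = 27 \left(-114 + 19\right) - 45 = 27 \left(-95\right) - 45 = -2565 - 45 = -2610$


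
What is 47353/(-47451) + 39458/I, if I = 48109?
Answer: -405783919/2282820159 ≈ -0.17776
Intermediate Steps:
47353/(-47451) + 39458/I = 47353/(-47451) + 39458/48109 = 47353*(-1/47451) + 39458*(1/48109) = -47353/47451 + 39458/48109 = -405783919/2282820159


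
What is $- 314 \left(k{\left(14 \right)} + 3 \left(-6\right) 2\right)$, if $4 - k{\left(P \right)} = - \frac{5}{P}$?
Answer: $\frac{69551}{7} \approx 9935.9$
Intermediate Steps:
$k{\left(P \right)} = 4 + \frac{5}{P}$ ($k{\left(P \right)} = 4 - - \frac{5}{P} = 4 + \frac{5}{P}$)
$- 314 \left(k{\left(14 \right)} + 3 \left(-6\right) 2\right) = - 314 \left(\left(4 + \frac{5}{14}\right) + 3 \left(-6\right) 2\right) = - 314 \left(\left(4 + 5 \cdot \frac{1}{14}\right) - 36\right) = - 314 \left(\left(4 + \frac{5}{14}\right) - 36\right) = - 314 \left(\frac{61}{14} - 36\right) = \left(-314\right) \left(- \frac{443}{14}\right) = \frac{69551}{7}$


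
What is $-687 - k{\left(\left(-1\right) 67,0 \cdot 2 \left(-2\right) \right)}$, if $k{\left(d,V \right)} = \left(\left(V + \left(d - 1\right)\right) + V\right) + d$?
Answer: $-552$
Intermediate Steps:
$k{\left(d,V \right)} = -1 + 2 V + 2 d$ ($k{\left(d,V \right)} = \left(\left(V + \left(-1 + d\right)\right) + V\right) + d = \left(\left(-1 + V + d\right) + V\right) + d = \left(-1 + d + 2 V\right) + d = -1 + 2 V + 2 d$)
$-687 - k{\left(\left(-1\right) 67,0 \cdot 2 \left(-2\right) \right)} = -687 - \left(-1 + 2 \cdot 0 \cdot 2 \left(-2\right) + 2 \left(\left(-1\right) 67\right)\right) = -687 - \left(-1 + 2 \cdot 0 \left(-2\right) + 2 \left(-67\right)\right) = -687 - \left(-1 + 2 \cdot 0 - 134\right) = -687 - \left(-1 + 0 - 134\right) = -687 - -135 = -687 + 135 = -552$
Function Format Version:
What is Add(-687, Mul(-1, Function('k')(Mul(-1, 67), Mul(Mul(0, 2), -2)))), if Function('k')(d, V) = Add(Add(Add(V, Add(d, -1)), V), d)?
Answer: -552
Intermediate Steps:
Function('k')(d, V) = Add(-1, Mul(2, V), Mul(2, d)) (Function('k')(d, V) = Add(Add(Add(V, Add(-1, d)), V), d) = Add(Add(Add(-1, V, d), V), d) = Add(Add(-1, d, Mul(2, V)), d) = Add(-1, Mul(2, V), Mul(2, d)))
Add(-687, Mul(-1, Function('k')(Mul(-1, 67), Mul(Mul(0, 2), -2)))) = Add(-687, Mul(-1, Add(-1, Mul(2, Mul(Mul(0, 2), -2)), Mul(2, Mul(-1, 67))))) = Add(-687, Mul(-1, Add(-1, Mul(2, Mul(0, -2)), Mul(2, -67)))) = Add(-687, Mul(-1, Add(-1, Mul(2, 0), -134))) = Add(-687, Mul(-1, Add(-1, 0, -134))) = Add(-687, Mul(-1, -135)) = Add(-687, 135) = -552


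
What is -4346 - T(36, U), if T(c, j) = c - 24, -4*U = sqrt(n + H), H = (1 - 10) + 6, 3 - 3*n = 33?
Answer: -4358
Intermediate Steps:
n = -10 (n = 1 - 1/3*33 = 1 - 11 = -10)
H = -3 (H = -9 + 6 = -3)
U = -I*sqrt(13)/4 (U = -sqrt(-10 - 3)/4 = -I*sqrt(13)/4 ≈ -0.90139*I)
T(c, j) = -24 + c
-4346 - T(36, U) = -4346 - (-24 + 36) = -4346 - 1*12 = -4346 - 12 = -4358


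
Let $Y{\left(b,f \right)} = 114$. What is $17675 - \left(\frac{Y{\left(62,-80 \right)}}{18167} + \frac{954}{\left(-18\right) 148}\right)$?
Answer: $\frac{34714391}{1964} \approx 17675.0$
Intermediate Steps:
$17675 - \left(\frac{Y{\left(62,-80 \right)}}{18167} + \frac{954}{\left(-18\right) 148}\right) = 17675 - \left(\frac{114}{18167} + \frac{954}{\left(-18\right) 148}\right) = 17675 - \left(114 \cdot \frac{1}{18167} + \frac{954}{-2664}\right) = 17675 - \left(\frac{114}{18167} + 954 \left(- \frac{1}{2664}\right)\right) = 17675 - \left(\frac{114}{18167} - \frac{53}{148}\right) = 17675 - - \frac{691}{1964} = 17675 + \frac{691}{1964} = \frac{34714391}{1964}$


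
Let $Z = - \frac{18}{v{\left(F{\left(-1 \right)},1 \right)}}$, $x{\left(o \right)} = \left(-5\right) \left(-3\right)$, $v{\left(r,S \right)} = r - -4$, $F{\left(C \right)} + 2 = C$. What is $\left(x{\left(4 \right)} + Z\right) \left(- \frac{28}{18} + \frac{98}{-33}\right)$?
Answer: $\frac{448}{33} \approx 13.576$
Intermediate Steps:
$F{\left(C \right)} = -2 + C$
$v{\left(r,S \right)} = 4 + r$ ($v{\left(r,S \right)} = r + 4 = 4 + r$)
$x{\left(o \right)} = 15$
$Z = -18$ ($Z = - \frac{18}{4 - 3} = - \frac{18}{1} = \left(-18\right) 1 = -18$)
$\left(x{\left(4 \right)} + Z\right) \left(- \frac{28}{18} + \frac{98}{-33}\right) = \left(15 - 18\right) \left(- \frac{28}{18} + \frac{98}{-33}\right) = - 3 \left(\left(-28\right) \frac{1}{18} + 98 \left(- \frac{1}{33}\right)\right) = - 3 \left(- \frac{14}{9} - \frac{98}{33}\right) = \left(-3\right) \left(- \frac{448}{99}\right) = \frac{448}{33}$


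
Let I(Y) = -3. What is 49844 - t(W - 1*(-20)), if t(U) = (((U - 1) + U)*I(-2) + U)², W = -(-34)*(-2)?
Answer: -9205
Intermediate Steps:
W = -68 (W = -1*68 = -68)
t(U) = (3 - 5*U)² (t(U) = (((U - 1) + U)*(-3) + U)² = (((-1 + U) + U)*(-3) + U)² = ((-1 + 2*U)*(-3) + U)² = ((3 - 6*U) + U)² = (3 - 5*U)²)
49844 - t(W - 1*(-20)) = 49844 - (3 - 5*(-68 - 1*(-20)))² = 49844 - (3 - 5*(-68 + 20))² = 49844 - (3 - 5*(-48))² = 49844 - (3 + 240)² = 49844 - 1*243² = 49844 - 1*59049 = 49844 - 59049 = -9205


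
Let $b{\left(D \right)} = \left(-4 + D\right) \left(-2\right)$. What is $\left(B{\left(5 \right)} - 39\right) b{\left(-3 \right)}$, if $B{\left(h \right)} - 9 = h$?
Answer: $-350$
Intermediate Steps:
$B{\left(h \right)} = 9 + h$
$b{\left(D \right)} = 8 - 2 D$
$\left(B{\left(5 \right)} - 39\right) b{\left(-3 \right)} = \left(\left(9 + 5\right) - 39\right) \left(8 - -6\right) = \left(14 - 39\right) \left(8 + 6\right) = \left(-25\right) 14 = -350$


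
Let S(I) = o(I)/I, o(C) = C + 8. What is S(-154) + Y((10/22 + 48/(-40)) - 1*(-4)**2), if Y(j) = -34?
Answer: -2545/77 ≈ -33.052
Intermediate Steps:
o(C) = 8 + C
S(I) = (8 + I)/I
S(-154) + Y((10/22 + 48/(-40)) - 1*(-4)**2) = (8 - 154)/(-154) - 34 = -1/154*(-146) - 34 = 73/77 - 34 = -2545/77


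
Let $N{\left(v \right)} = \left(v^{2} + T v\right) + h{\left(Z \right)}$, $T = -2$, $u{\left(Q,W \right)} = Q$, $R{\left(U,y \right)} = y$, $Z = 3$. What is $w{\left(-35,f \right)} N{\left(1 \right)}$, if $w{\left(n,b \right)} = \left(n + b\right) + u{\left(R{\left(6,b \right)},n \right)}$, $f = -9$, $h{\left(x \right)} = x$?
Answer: $-106$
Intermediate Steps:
$N{\left(v \right)} = 3 + v^{2} - 2 v$ ($N{\left(v \right)} = \left(v^{2} - 2 v\right) + 3 = 3 + v^{2} - 2 v$)
$w{\left(n,b \right)} = n + 2 b$ ($w{\left(n,b \right)} = \left(n + b\right) + b = \left(b + n\right) + b = n + 2 b$)
$w{\left(-35,f \right)} N{\left(1 \right)} = \left(-35 + 2 \left(-9\right)\right) \left(3 + 1^{2} - 2\right) = \left(-35 - 18\right) \left(3 + 1 - 2\right) = \left(-53\right) 2 = -106$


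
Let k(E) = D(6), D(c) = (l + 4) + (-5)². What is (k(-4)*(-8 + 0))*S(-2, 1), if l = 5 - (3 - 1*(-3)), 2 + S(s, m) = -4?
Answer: 1344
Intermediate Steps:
S(s, m) = -6 (S(s, m) = -2 - 4 = -6)
l = -1 (l = 5 - (3 + 3) = 5 - 1*6 = 5 - 6 = -1)
D(c) = 28 (D(c) = (-1 + 4) + (-5)² = 3 + 25 = 28)
k(E) = 28
(k(-4)*(-8 + 0))*S(-2, 1) = (28*(-8 + 0))*(-6) = (28*(-8))*(-6) = -224*(-6) = 1344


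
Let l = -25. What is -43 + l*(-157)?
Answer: 3882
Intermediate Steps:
-43 + l*(-157) = -43 - 25*(-157) = -43 + 3925 = 3882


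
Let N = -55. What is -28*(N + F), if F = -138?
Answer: 5404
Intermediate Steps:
-28*(N + F) = -28*(-55 - 138) = -28*(-193) = 5404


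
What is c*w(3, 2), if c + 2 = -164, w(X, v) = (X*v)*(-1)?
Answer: 996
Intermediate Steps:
w(X, v) = -X*v
c = -166 (c = -2 - 164 = -166)
c*w(3, 2) = -(-166)*3*2 = -166*(-6) = 996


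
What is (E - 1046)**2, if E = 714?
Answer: 110224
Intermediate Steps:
(E - 1046)**2 = (714 - 1046)**2 = (-332)**2 = 110224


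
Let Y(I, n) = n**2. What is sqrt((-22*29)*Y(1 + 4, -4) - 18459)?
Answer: I*sqrt(28667) ≈ 169.31*I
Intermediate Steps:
sqrt((-22*29)*Y(1 + 4, -4) - 18459) = sqrt(-22*29*(-4)**2 - 18459) = sqrt(-638*16 - 18459) = sqrt(-10208 - 18459) = sqrt(-28667) = I*sqrt(28667)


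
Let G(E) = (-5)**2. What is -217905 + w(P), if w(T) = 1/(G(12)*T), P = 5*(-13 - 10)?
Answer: -626476876/2875 ≈ -2.1791e+5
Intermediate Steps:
G(E) = 25
P = -115 (P = 5*(-23) = -115)
w(T) = 1/(25*T)
-217905 + w(P) = -217905 + (1/25)/(-115) = -217905 + (1/25)*(-1/115) = -217905 - 1/2875 = -626476876/2875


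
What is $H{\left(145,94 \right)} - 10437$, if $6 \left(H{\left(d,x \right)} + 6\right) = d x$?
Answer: $- \frac{24514}{3} \approx -8171.3$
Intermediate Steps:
$H{\left(d,x \right)} = -6 + \frac{d x}{6}$
$H{\left(145,94 \right)} - 10437 = \left(-6 + \frac{1}{6} \cdot 145 \cdot 94\right) - 10437 = \left(-6 + \frac{6815}{3}\right) - 10437 = \frac{6797}{3} - 10437 = - \frac{24514}{3}$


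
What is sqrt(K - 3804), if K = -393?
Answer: I*sqrt(4197) ≈ 64.784*I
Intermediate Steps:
sqrt(K - 3804) = sqrt(-393 - 3804) = sqrt(-4197) = I*sqrt(4197)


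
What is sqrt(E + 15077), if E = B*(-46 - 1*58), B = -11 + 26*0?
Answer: sqrt(16221) ≈ 127.36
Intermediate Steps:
B = -11 (B = -11 + 0 = -11)
E = 1144 (E = -11*(-46 - 1*58) = -11*(-46 - 58) = -11*(-104) = 1144)
sqrt(E + 15077) = sqrt(1144 + 15077) = sqrt(16221)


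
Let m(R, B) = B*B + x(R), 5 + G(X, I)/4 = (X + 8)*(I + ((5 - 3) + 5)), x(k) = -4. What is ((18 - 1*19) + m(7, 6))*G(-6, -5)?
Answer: -124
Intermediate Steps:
G(X, I) = -20 + 4*(7 + I)*(8 + X) (G(X, I) = -20 + 4*((X + 8)*(I + ((5 - 3) + 5))) = -20 + 4*((8 + X)*(I + (2 + 5))) = -20 + 4*((8 + X)*(I + 7)) = -20 + 4*((8 + X)*(7 + I)) = -20 + 4*((7 + I)*(8 + X)) = -20 + 4*(7 + I)*(8 + X))
m(R, B) = -4 + B² (m(R, B) = B*B - 4 = B² - 4 = -4 + B²)
((18 - 1*19) + m(7, 6))*G(-6, -5) = ((18 - 1*19) + (-4 + 6²))*(204 + 28*(-6) + 32*(-5) + 4*(-5)*(-6)) = ((18 - 19) + (-4 + 36))*(204 - 168 - 160 + 120) = (-1 + 32)*(-4) = 31*(-4) = -124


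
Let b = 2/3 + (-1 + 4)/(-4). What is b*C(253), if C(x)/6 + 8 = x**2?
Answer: -64001/2 ≈ -32001.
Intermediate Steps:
C(x) = -48 + 6*x**2
b = -1/12 (b = 2*(1/3) + 3*(-1/4) = 2/3 - 3/4 = -1/12 ≈ -0.083333)
b*C(253) = -(-48 + 6*253**2)/12 = -(-48 + 6*64009)/12 = -(-48 + 384054)/12 = -1/12*384006 = -64001/2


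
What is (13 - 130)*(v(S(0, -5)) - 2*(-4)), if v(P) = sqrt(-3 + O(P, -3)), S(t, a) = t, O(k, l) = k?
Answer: -936 - 117*I*sqrt(3) ≈ -936.0 - 202.65*I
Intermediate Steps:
v(P) = sqrt(-3 + P)
(13 - 130)*(v(S(0, -5)) - 2*(-4)) = (13 - 130)*(sqrt(-3 + 0) - 2*(-4)) = -117*(sqrt(-3) + 8) = -117*(I*sqrt(3) + 8) = -117*(8 + I*sqrt(3)) = -936 - 117*I*sqrt(3)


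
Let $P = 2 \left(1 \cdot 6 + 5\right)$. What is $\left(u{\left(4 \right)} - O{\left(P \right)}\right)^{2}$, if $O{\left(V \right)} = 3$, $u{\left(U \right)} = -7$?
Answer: $100$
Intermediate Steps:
$P = 22$ ($P = 2 \left(6 + 5\right) = 2 \cdot 11 = 22$)
$\left(u{\left(4 \right)} - O{\left(P \right)}\right)^{2} = \left(-7 - 3\right)^{2} = \left(-10\right)^{2} = 100$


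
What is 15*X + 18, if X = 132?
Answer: 1998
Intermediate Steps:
15*X + 18 = 15*132 + 18 = 1980 + 18 = 1998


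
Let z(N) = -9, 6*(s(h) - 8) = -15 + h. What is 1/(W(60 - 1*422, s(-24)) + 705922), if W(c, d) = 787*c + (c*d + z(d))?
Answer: 1/420476 ≈ 2.3783e-6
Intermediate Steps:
s(h) = 11/2 + h/6 (s(h) = 8 + (-15 + h)/6 = 8 + (-5/2 + h/6) = 11/2 + h/6)
W(c, d) = -9 + 787*c + c*d (W(c, d) = 787*c + (c*d - 9) = 787*c + (-9 + c*d) = -9 + 787*c + c*d)
1/(W(60 - 1*422, s(-24)) + 705922) = 1/((-9 + 787*(60 - 1*422) + (60 - 1*422)*(11/2 + (⅙)*(-24))) + 705922) = 1/((-9 + 787*(60 - 422) + (60 - 422)*(11/2 - 4)) + 705922) = 1/((-9 + 787*(-362) - 362*3/2) + 705922) = 1/((-9 - 284894 - 543) + 705922) = 1/(-285446 + 705922) = 1/420476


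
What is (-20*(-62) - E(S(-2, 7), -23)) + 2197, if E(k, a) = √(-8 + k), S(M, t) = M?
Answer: 3437 - I*√10 ≈ 3437.0 - 3.1623*I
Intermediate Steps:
(-20*(-62) - E(S(-2, 7), -23)) + 2197 = (-20*(-62) - √(-8 - 2)) + 2197 = (1240 - √(-10)) + 2197 = (1240 - I*√10) + 2197 = 3437 - I*√10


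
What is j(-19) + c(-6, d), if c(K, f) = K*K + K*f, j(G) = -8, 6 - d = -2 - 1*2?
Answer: -32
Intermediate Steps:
d = 10 (d = 6 - (-2 - 1*2) = 6 - (-2 - 2) = 6 - 1*(-4) = 6 + 4 = 10)
c(K, f) = K**2 + K*f
j(-19) + c(-6, d) = -8 - 6*(-6 + 10) = -8 - 6*4 = -8 - 24 = -32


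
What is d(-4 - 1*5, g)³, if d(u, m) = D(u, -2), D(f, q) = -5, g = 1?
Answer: -125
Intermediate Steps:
d(u, m) = -5
d(-4 - 1*5, g)³ = (-5)³ = -125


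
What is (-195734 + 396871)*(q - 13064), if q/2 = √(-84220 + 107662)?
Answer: -2627653768 + 402274*√23442 ≈ -2.5661e+9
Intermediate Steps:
q = 2*√23442 (q = 2*√(-84220 + 107662) = 2*√23442 ≈ 306.22)
(-195734 + 396871)*(q - 13064) = (-195734 + 396871)*(2*√23442 - 13064) = 201137*(-13064 + 2*√23442) = -2627653768 + 402274*√23442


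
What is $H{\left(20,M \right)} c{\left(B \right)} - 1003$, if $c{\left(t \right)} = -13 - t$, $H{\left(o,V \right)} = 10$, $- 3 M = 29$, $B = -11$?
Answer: $-1023$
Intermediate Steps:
$M = - \frac{29}{3}$ ($M = \left(- \frac{1}{3}\right) 29 = - \frac{29}{3} \approx -9.6667$)
$H{\left(20,M \right)} c{\left(B \right)} - 1003 = 10 \left(-13 - -11\right) - 1003 = 10 \left(-13 + 11\right) - 1003 = 10 \left(-2\right) - 1003 = -20 - 1003 = -1023$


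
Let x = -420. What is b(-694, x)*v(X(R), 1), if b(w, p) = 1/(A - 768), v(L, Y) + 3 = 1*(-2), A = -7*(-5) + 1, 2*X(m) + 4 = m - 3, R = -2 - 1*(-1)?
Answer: 5/732 ≈ 0.0068306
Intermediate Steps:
R = -1 (R = -2 + 1 = -1)
X(m) = -7/2 + m/2 (X(m) = -2 + (m - 3)/2 = -2 + (-3 + m)/2 = -2 + (-3/2 + m/2) = -7/2 + m/2)
A = 36 (A = 35 + 1 = 36)
v(L, Y) = -5 (v(L, Y) = -3 + 1*(-2) = -3 - 2 = -5)
b(w, p) = -1/732 (b(w, p) = 1/(36 - 768) = 1/(-732) = -1/732)
b(-694, x)*v(X(R), 1) = -1/732*(-5) = 5/732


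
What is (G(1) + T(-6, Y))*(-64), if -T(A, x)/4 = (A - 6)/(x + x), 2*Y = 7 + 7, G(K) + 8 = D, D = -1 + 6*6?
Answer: -13632/7 ≈ -1947.4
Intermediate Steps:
D = 35 (D = -1 + 36 = 35)
G(K) = 27 (G(K) = -8 + 35 = 27)
Y = 7 (Y = (7 + 7)/2 = (½)*14 = 7)
T(A, x) = -2*(-6 + A)/x (T(A, x) = -4*(A - 6)/(x + x) = -4*(-6 + A)/(2*x) = -4*(-6 + A)*1/(2*x) = -2*(-6 + A)/x)
(G(1) + T(-6, Y))*(-64) = (27 + 2*(6 - 1*(-6))/7)*(-64) = (27 + 2*(⅐)*(6 + 6))*(-64) = (27 + 2*(⅐)*12)*(-64) = (27 + 24/7)*(-64) = (213/7)*(-64) = -13632/7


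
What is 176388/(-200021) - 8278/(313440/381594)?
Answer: -52657387416041/5224548520 ≈ -10079.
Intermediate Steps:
176388/(-200021) - 8278/(313440/381594) = 176388*(-1/200021) - 8278/(313440*(1/381594)) = -176388/200021 - 8278/52240/63599 = -176388/200021 - 8278*63599/52240 = -176388/200021 - 263236261/26120 = -52657387416041/5224548520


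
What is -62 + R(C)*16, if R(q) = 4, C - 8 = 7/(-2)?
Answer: 2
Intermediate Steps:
C = 9/2 (C = 8 + 7/(-2) = 8 + 7*(-1/2) = 8 - 7/2 = 9/2 ≈ 4.5000)
-62 + R(C)*16 = -62 + 4*16 = -62 + 64 = 2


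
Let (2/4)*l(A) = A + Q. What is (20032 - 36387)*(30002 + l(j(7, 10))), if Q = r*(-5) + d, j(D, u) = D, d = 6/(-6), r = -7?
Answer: -492023820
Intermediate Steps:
d = -1 (d = 6*(-⅙) = -1)
Q = 34 (Q = -7*(-5) - 1 = 35 - 1 = 34)
l(A) = 68 + 2*A (l(A) = 2*(A + 34) = 2*(34 + A) = 68 + 2*A)
(20032 - 36387)*(30002 + l(j(7, 10))) = (20032 - 36387)*(30002 + (68 + 2*7)) = -16355*(30002 + (68 + 14)) = -16355*(30002 + 82) = -16355*30084 = -492023820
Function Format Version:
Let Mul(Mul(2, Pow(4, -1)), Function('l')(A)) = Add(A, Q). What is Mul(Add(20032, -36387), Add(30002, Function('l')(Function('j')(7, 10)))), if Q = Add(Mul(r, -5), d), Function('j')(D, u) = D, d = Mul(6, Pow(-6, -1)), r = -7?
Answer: -492023820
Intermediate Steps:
d = -1 (d = Mul(6, Rational(-1, 6)) = -1)
Q = 34 (Q = Add(Mul(-7, -5), -1) = Add(35, -1) = 34)
Function('l')(A) = Add(68, Mul(2, A)) (Function('l')(A) = Mul(2, Add(A, 34)) = Mul(2, Add(34, A)) = Add(68, Mul(2, A)))
Mul(Add(20032, -36387), Add(30002, Function('l')(Function('j')(7, 10)))) = Mul(Add(20032, -36387), Add(30002, Add(68, Mul(2, 7)))) = Mul(-16355, Add(30002, Add(68, 14))) = Mul(-16355, Add(30002, 82)) = Mul(-16355, 30084) = -492023820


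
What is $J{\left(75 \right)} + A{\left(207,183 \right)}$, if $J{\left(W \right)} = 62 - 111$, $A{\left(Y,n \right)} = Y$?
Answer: $158$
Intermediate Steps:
$J{\left(W \right)} = -49$ ($J{\left(W \right)} = 62 - 111 = -49$)
$J{\left(75 \right)} + A{\left(207,183 \right)} = -49 + 207 = 158$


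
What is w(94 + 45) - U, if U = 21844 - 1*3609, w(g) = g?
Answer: -18096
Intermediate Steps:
U = 18235 (U = 21844 - 3609 = 18235)
w(94 + 45) - U = (94 + 45) - 1*18235 = 139 - 18235 = -18096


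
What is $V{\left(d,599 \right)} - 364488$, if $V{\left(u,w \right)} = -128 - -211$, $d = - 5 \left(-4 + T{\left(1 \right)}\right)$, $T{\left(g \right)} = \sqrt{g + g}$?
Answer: $-364405$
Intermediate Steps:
$T{\left(g \right)} = \sqrt{2} \sqrt{g}$ ($T{\left(g \right)} = \sqrt{2 g} = \sqrt{2} \sqrt{g}$)
$d = 20 - 5 \sqrt{2}$ ($d = - 5 \left(-4 + \sqrt{2} \sqrt{1}\right) = - 5 \left(-4 + \sqrt{2} \cdot 1\right) = - 5 \left(-4 + \sqrt{2}\right) = 20 - 5 \sqrt{2} \approx 12.929$)
$V{\left(u,w \right)} = 83$ ($V{\left(u,w \right)} = -128 + 211 = 83$)
$V{\left(d,599 \right)} - 364488 = 83 - 364488 = -364405$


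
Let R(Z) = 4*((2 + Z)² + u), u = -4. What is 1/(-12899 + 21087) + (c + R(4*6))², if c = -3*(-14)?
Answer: 61024345201/8188 ≈ 7.4529e+6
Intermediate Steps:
R(Z) = -16 + 4*(2 + Z)² (R(Z) = 4*((2 + Z)² - 4) = 4*(-4 + (2 + Z)²) = -16 + 4*(2 + Z)²)
c = 42
1/(-12899 + 21087) + (c + R(4*6))² = 1/(-12899 + 21087) + (42 + 4*(4*6)*(4 + 4*6))² = 1/8188 + (42 + 4*24*(4 + 24))² = 1/8188 + (42 + 4*24*28)² = 1/8188 + (42 + 2688)² = 1/8188 + 2730² = 1/8188 + 7452900 = 61024345201/8188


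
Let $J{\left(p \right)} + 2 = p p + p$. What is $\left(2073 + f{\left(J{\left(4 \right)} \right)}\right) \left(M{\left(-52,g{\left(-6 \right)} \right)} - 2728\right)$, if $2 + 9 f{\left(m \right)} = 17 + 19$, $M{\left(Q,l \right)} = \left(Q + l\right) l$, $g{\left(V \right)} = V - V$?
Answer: $- \frac{50989048}{9} \approx -5.6654 \cdot 10^{6}$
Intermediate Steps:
$g{\left(V \right)} = 0$
$M{\left(Q,l \right)} = l \left(Q + l\right)$
$J{\left(p \right)} = -2 + p + p^{2}$ ($J{\left(p \right)} = -2 + \left(p p + p\right) = -2 + \left(p^{2} + p\right) = -2 + \left(p + p^{2}\right) = -2 + p + p^{2}$)
$f{\left(m \right)} = \frac{34}{9}$ ($f{\left(m \right)} = - \frac{2}{9} + \frac{17 + 19}{9} = - \frac{2}{9} + \frac{1}{9} \cdot 36 = - \frac{2}{9} + 4 = \frac{34}{9}$)
$\left(2073 + f{\left(J{\left(4 \right)} \right)}\right) \left(M{\left(-52,g{\left(-6 \right)} \right)} - 2728\right) = \left(2073 + \frac{34}{9}\right) \left(0 \left(-52 + 0\right) - 2728\right) = \frac{18691 \left(0 \left(-52\right) - 2728\right)}{9} = \frac{18691 \left(0 - 2728\right)}{9} = \frac{18691}{9} \left(-2728\right) = - \frac{50989048}{9}$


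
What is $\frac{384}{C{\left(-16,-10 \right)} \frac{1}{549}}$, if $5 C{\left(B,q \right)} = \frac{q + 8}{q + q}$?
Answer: $10540800$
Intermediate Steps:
$C{\left(B,q \right)} = \frac{8 + q}{10 q}$ ($C{\left(B,q \right)} = \frac{\left(q + 8\right) \frac{1}{q + q}}{5} = \frac{\left(8 + q\right) \frac{1}{2 q}}{5} = \frac{\frac{1}{2} \frac{1}{q} \left(8 + q\right)}{5} = \frac{8 + q}{10 q}$)
$\frac{384}{C{\left(-16,-10 \right)} \frac{1}{549}} = \frac{384}{\frac{8 - 10}{10 \left(-10\right)} \frac{1}{549}} = \frac{384}{\frac{1}{10} \left(- \frac{1}{10}\right) \left(-2\right) \frac{1}{549}} = \frac{384}{\frac{1}{50} \cdot \frac{1}{549}} = 384 \frac{1}{\frac{1}{27450}} = 384 \cdot 27450 = 10540800$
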